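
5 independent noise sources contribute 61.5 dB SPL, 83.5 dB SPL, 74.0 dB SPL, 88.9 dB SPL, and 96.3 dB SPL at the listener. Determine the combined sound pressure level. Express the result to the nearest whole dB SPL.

For uncorrelated sources the intensities add, so convert each level to linear form, sum, and take 10·log₁₀ of the total.
Σ 10^(L/10) = 10^(61.5/10) + 10^(83.5/10) + 10^(74.0/10) + 10^(88.9/10) + 10^(96.3/10) = 5.292e+09.
L_total = 10·log₁₀(5.292e+09) = 97.24 dB SPL.

97 dB SPL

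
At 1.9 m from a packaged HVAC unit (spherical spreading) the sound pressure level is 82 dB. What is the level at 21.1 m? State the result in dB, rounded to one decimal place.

For a point source, L₂ = L₁ − 20·log₁₀(r₂/r₁).
L₂ = 82 − 20·log₁₀(21.1/1.9) = 82 − 20.911 = 61.09 dB.

61.1 dB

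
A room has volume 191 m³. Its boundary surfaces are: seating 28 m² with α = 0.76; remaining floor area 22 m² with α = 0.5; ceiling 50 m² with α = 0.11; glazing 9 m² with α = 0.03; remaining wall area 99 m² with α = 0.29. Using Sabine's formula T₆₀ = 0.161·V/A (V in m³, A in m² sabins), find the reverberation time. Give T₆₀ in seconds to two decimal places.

Summing Sᵢαᵢ: 28·0.76 + 22·0.5 + 50·0.11 + 9·0.03 + 99·0.29 = 66.76 m².
T₆₀ = 0.161 × 191 / 66.76 = 0.461 s.

0.46 s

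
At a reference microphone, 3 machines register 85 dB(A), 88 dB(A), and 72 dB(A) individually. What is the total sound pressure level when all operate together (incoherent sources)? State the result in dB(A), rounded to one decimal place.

89.8 dB(A)

For uncorrelated sources the intensities add, so convert each level to linear form, sum, and take 10·log₁₀ of the total.
Σ 10^(L/10) = 10^(85/10) + 10^(88/10) + 10^(72/10) = 9.630e+08.
L_total = 10·log₁₀(9.630e+08) = 89.84 dB(A).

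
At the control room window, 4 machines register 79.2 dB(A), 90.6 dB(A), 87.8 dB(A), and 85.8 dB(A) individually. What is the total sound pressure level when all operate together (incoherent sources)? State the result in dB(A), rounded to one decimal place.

For uncorrelated sources the intensities add, so convert each level to linear form, sum, and take 10·log₁₀ of the total.
Σ 10^(L/10) = 10^(79.2/10) + 10^(90.6/10) + 10^(87.8/10) + 10^(85.8/10) = 2.214e+09.
L_total = 10·log₁₀(2.214e+09) = 93.45 dB(A).

93.5 dB(A)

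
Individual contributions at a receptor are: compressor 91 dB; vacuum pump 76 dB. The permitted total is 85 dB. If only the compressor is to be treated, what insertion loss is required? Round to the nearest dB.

7 dB

The untreated sources together contribute 10^(76/10) = 3.981e+07, i.e. 76.00 dB.
The limit corresponds to 10^(85/10) = 3.162e+08; subtracting the fixed part leaves 2.764e+08 for the compressor, i.e. 84.42 dB.
So the compressor must be reduced from 91 to 84.42 dB: IL = 6.58 dB.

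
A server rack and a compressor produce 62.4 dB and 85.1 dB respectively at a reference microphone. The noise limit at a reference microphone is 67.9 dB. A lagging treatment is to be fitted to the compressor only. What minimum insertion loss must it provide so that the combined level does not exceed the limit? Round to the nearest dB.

The untreated sources together contribute 10^(62.4/10) = 1.738e+06, i.e. 62.40 dB.
The limit corresponds to 10^(67.9/10) = 6.166e+06; subtracting the fixed part leaves 4.428e+06 for the compressor, i.e. 66.46 dB.
So the compressor must be reduced from 85.1 to 66.46 dB: IL = 18.64 dB.

19 dB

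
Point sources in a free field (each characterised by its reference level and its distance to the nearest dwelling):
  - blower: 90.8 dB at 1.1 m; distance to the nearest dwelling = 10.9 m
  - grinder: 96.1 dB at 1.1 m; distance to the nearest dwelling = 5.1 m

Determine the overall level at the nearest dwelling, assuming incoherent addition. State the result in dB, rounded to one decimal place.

First find each source's level at the receiver (point-source: −20·log₁₀(r/r_ref)), then combine on an intensity basis.
blower: 90.8 − 20·log₁₀(10.9/1.1) = 90.8 − 19.92 = 70.88 dB.
grinder: 96.1 − 20·log₁₀(5.1/1.1) = 96.1 − 13.32 = 82.78 dB.
Σ 10^(L/10) = 2.018e+08 → L_total = 10·log₁₀(2.018e+08) = 83.05 dB.

83.0 dB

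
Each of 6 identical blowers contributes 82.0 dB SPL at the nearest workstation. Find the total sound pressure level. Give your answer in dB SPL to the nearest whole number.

N identical incoherent sources raise the level by 10·log₁₀ N.
L_total = 82.0 + 10·log₁₀(6) = 82.0 + 7.782 = 89.78 dB SPL.

90 dB SPL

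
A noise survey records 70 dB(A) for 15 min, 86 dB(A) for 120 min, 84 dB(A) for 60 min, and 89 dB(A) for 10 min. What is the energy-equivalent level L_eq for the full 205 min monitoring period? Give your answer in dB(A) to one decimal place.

85.4 dB(A)

Weight each interval's intensity by its duration and average over T = 205 min:
Σ tᵢ·10^(Lᵢ/10) = 15·10^(70/10) + 120·10^(86/10) + 60·10^(84/10) + 10·10^(89/10) = 7.094e+10.
L_eq = 10·log₁₀(7.094e+10/205) = 85.39 dB(A).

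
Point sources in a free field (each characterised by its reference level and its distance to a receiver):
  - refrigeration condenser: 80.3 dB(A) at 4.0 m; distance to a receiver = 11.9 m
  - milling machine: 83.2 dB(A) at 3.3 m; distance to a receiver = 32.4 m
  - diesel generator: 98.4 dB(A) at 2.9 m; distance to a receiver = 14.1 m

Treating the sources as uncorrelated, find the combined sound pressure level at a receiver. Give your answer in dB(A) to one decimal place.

First find each source's level at the receiver (point-source: −20·log₁₀(r/r_ref)), then combine on an intensity basis.
refrigeration condenser: 80.3 − 20·log₁₀(11.9/4.0) = 80.3 − 9.47 = 70.83 dB(A).
milling machine: 83.2 − 20·log₁₀(32.4/3.3) = 83.2 − 19.84 = 63.36 dB(A).
diesel generator: 98.4 − 20·log₁₀(14.1/2.9) = 98.4 − 13.74 = 84.66 dB(A).
Σ 10^(L/10) = 3.069e+08 → L_total = 10·log₁₀(3.069e+08) = 84.87 dB(A).

84.9 dB(A)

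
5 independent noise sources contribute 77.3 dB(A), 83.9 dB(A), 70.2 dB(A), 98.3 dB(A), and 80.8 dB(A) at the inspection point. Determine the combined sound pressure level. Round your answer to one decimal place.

For uncorrelated sources the intensities add, so convert each level to linear form, sum, and take 10·log₁₀ of the total.
Σ 10^(L/10) = 10^(77.3/10) + 10^(83.9/10) + 10^(70.2/10) + 10^(98.3/10) + 10^(80.8/10) = 7.191e+09.
L_total = 10·log₁₀(7.191e+09) = 98.57 dB(A).

98.6 dB(A)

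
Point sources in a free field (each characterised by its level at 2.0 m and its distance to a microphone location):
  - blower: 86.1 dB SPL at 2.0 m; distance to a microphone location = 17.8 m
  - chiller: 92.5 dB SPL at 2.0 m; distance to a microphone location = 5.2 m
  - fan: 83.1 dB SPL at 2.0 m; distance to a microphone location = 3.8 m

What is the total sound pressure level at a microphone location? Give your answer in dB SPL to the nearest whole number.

85 dB SPL

First find each source's level at the receiver (point-source: −20·log₁₀(r/r_ref)), then combine on an intensity basis.
blower: 86.1 − 20·log₁₀(17.8/2.0) = 86.1 − 18.99 = 67.11 dB SPL.
chiller: 92.5 − 20·log₁₀(5.2/2.0) = 92.5 − 8.30 = 84.20 dB SPL.
fan: 83.1 − 20·log₁₀(3.8/2.0) = 83.1 − 5.58 = 77.52 dB SPL.
Σ 10^(L/10) = 3.248e+08 → L_total = 10·log₁₀(3.248e+08) = 85.12 dB SPL.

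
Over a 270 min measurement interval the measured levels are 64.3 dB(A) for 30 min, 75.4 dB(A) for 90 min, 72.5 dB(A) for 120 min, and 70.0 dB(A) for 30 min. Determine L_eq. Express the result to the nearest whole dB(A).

The energy average is taken in the linear domain: L_eq = 10·log₁₀[(Σ tᵢ·10^(Lᵢ/10))/T], T = 270 min.
Σ tᵢ·10^(Lᵢ/10) = 30·10^(64.3/10) + 90·10^(75.4/10) + 120·10^(72.5/10) + 30·10^(70.0/10) = 5.635e+09.
L_eq = 10·log₁₀(5.635e+09/270) = 73.20 dB(A).

73 dB(A)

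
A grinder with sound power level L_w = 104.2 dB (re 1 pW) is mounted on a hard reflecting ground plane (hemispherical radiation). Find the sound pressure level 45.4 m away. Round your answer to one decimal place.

63.1 dB

Free-field hemispherical radiation: L_p = L_w − 10·log₁₀(2π·r²), r = 45.4 m.
2π·r² = 1.295e+04 m², 10·log₁₀ of that is 41.123 dB.
L_p = 104.2 − 41.123 = 63.08 dB.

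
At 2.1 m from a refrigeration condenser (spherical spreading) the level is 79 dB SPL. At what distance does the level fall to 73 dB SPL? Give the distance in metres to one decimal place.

Point-source spreading drops the level by 20·log₁₀(r₂/r₁); inverting, r₂/r₁ = 10^(ΔL/20).
r₂ = 2.1·10^((79−73)/20) = 2.1·10^(6.0/20) = 4.19 m.

4.2 m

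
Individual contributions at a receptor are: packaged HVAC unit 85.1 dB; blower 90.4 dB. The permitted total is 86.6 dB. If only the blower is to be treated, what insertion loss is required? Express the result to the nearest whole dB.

9 dB

Everything except the blower sums to 10^(85.1/10) = 3.236e+08 in linear terms, 85.10 dB.
To meet 86.6 dB overall, the treated blower may contribute at most 10^(86.6/10) − 3.236e+08 = 1.335e+08, i.e. 81.25 dB.
Required insertion loss = 90.4 − 81.25 = 9.15 dB.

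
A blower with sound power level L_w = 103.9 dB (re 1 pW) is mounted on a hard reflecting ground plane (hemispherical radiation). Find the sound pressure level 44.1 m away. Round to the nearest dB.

63 dB

L_p = L_w − 10·log₁₀(2π·r²) with r = 44.1 m.
2π·r² = 1.222e+04 m², 10·log₁₀ of that is 40.871 dB.
L_p = 103.9 − 40.871 = 63.03 dB.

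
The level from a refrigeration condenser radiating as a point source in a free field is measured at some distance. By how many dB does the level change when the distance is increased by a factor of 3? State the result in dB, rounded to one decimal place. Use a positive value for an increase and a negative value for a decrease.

-9.5 dB

A point source loses 6 dB per doubling of distance; generally ΔL = −20·log₁₀(r₂/r₁).
ΔL = −20·log₁₀(3) = -9.54 dB.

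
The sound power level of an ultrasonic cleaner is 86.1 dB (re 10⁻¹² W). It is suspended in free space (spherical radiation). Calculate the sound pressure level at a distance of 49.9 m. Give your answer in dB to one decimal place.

The power spreads over a sphere of area 4π·r², so L_p = L_w − 10·log₁₀(4π·r²).
4π·r² = 3.129e+04 m², 10·log₁₀ of that is 44.954 dB.
L_p = 86.1 − 44.954 = 41.15 dB.

41.1 dB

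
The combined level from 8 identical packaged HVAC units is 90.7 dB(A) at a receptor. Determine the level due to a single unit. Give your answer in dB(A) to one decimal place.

81.7 dB(A)

Dividing the total intensity by 8 lowers the level by 10·log₁₀ 8 = 9.031 dB: L₁ = 90.7 − 9.031.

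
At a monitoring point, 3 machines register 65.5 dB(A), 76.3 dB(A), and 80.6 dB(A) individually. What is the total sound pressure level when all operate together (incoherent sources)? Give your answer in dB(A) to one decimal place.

82.1 dB(A)

Incoherent sources combine by intensity addition: L_total = 10·log₁₀(Σ 10^(L_i/10)).
Σ 10^(L/10) = 10^(65.5/10) + 10^(76.3/10) + 10^(80.6/10) = 1.610e+08.
L_total = 10·log₁₀(1.610e+08) = 82.07 dB(A).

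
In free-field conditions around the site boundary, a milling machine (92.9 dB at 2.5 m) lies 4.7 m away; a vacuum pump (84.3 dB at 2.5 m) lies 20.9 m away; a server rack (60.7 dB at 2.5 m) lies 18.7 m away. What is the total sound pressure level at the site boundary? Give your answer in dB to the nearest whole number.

First find each source's level at the receiver (point-source: −20·log₁₀(r/r_ref)), then combine on an intensity basis.
milling machine: 92.9 − 20·log₁₀(4.7/2.5) = 92.9 − 5.48 = 87.42 dB.
vacuum pump: 84.3 − 20·log₁₀(20.9/2.5) = 84.3 − 18.44 = 65.86 dB.
server rack: 60.7 − 20·log₁₀(18.7/2.5) = 60.7 − 17.48 = 43.22 dB.
Σ 10^(L/10) = 5.555e+08 → L_total = 10·log₁₀(5.555e+08) = 87.45 dB.

87 dB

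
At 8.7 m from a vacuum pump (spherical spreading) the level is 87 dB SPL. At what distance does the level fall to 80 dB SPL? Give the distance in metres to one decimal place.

Point-source spreading drops the level by 20·log₁₀(r₂/r₁); inverting, r₂/r₁ = 10^(ΔL/20).
r₂ = 8.7·10^((87−80)/20) = 8.7·10^(7.0/20) = 19.48 m.

19.5 m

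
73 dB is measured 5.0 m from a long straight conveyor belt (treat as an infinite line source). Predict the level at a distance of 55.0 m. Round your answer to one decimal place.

62.6 dB

For a line source, L₂ = L₁ − 10·log₁₀(r₂/r₁).
L₂ = 73 − 10·log₁₀(55.0/5.0) = 73 − 10.414 = 62.59 dB.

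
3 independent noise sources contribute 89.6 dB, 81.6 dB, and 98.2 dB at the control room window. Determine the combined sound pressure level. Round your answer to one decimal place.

98.8 dB

Incoherent sources combine by intensity addition: L_total = 10·log₁₀(Σ 10^(L_i/10)).
Σ 10^(L/10) = 10^(89.6/10) + 10^(81.6/10) + 10^(98.2/10) = 7.663e+09.
L_total = 10·log₁₀(7.663e+09) = 98.84 dB.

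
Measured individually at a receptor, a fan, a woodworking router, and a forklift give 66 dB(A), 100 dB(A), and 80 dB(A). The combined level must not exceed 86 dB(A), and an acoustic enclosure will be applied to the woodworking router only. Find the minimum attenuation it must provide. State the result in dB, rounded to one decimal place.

Fixed contribution from the other sources: Σ 10^(L/10) = 10^(66/10) + 10^(80/10) = 1.040e+08 (80.17 dB(A)).
To meet 86 dB(A) overall, the treated woodworking router may contribute at most 10^(86/10) − 1.040e+08 = 2.941e+08, i.e. 84.69 dB(A).
So the woodworking router must be reduced from 100 to 84.69 dB(A): IL = 15.31 dB.

15.3 dB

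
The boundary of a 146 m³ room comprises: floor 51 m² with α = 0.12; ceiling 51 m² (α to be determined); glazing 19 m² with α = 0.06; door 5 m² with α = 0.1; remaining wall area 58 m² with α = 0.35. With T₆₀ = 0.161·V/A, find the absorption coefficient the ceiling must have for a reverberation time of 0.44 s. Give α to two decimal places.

Required total absorption A = 0.161·146/0.44 = 53.42 m².
Absorption from the other surfaces = 51·0.12 + 19·0.06 + 5·0.1 + 58·0.35 = 28.06 m², so the ceiling must supply 25.36 m² over 51 m².
α = 25.36/51 = 0.497.

0.50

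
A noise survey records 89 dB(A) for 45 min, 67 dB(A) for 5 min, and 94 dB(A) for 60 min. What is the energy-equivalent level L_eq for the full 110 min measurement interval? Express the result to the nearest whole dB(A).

92 dB(A)

The energy average is taken in the linear domain: L_eq = 10·log₁₀[(Σ tᵢ·10^(Lᵢ/10))/T], T = 110 min.
Σ tᵢ·10^(Lᵢ/10) = 45·10^(89/10) + 5·10^(67/10) + 60·10^(94/10) = 1.865e+11.
L_eq = 10·log₁₀(1.865e+11/110) = 92.29 dB(A).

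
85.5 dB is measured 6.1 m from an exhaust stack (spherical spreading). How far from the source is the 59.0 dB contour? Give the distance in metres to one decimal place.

128.9 m

The 26.5 dB drop corresponds to a distance ratio of 10^(26.5/20) for a point source.
r₂ = 6.1·10^((85.5−59.0)/20) = 6.1·10^(26.5/20) = 128.92 m.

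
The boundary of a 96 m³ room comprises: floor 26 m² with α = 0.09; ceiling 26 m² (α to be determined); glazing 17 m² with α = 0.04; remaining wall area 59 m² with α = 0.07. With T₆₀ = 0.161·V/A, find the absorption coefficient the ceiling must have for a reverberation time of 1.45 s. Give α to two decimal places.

0.13

Required total absorption A = 0.161·96/1.45 = 10.66 m².
Absorption from the other surfaces = 26·0.09 + 17·0.04 + 59·0.07 = 7.15 m², so the ceiling must supply 3.51 m² over 26 m².
α = 3.51/26 = 0.135.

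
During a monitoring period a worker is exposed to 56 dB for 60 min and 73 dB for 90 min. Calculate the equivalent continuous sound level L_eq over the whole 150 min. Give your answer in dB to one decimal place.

70.8 dB

L_eq = 10·log₁₀[(1/T)·Σ tᵢ·10^(Lᵢ/10)] with T = 150 min.
Σ tᵢ·10^(Lᵢ/10) = 60·10^(56/10) + 90·10^(73/10) = 1.820e+09.
L_eq = 10·log₁₀(1.820e+09/150) = 70.84 dB.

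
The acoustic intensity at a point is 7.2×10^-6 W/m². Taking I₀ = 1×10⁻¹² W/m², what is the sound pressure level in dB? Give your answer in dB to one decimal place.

68.6 dB

I/I₀ = 7.2×10^-6/10⁻¹² = 7.2×10^6, and L = 10·log₁₀(I/I₀).
L = 10·(0.8573 + 6) = 68.57 dB.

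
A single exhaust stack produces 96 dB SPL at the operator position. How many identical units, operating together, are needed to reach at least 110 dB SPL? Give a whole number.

N identical sources give L₁ + 10·log₁₀ N, so require 10·log₁₀ N ≥ 110 − 96 = 14.0 dB.
N ≥ 10^(14.0/10) = 25.119, so N = 26.

26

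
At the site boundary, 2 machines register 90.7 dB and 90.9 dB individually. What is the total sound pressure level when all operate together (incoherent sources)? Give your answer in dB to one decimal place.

93.8 dB

Incoherent sources combine by intensity addition: L_total = 10·log₁₀(Σ 10^(L_i/10)).
Σ 10^(L/10) = 10^(90.7/10) + 10^(90.9/10) = 2.405e+09.
L_total = 10·log₁₀(2.405e+09) = 93.81 dB.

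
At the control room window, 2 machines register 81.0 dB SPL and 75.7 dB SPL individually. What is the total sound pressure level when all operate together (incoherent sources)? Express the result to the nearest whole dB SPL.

82 dB SPL

For uncorrelated sources the intensities add, so convert each level to linear form, sum, and take 10·log₁₀ of the total.
Σ 10^(L/10) = 10^(81.0/10) + 10^(75.7/10) = 1.630e+08.
L_total = 10·log₁₀(1.630e+08) = 82.12 dB SPL.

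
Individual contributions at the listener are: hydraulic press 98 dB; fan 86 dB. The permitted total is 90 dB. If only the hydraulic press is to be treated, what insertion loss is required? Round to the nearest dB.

Everything except the hydraulic press sums to 10^(86/10) = 3.981e+08 in linear terms, 86.00 dB.
To meet 90 dB overall, the treated hydraulic press may contribute at most 10^(90/10) − 3.981e+08 = 6.019e+08, i.e. 87.80 dB.
So the hydraulic press must be reduced from 98 to 87.80 dB: IL = 10.20 dB.

10 dB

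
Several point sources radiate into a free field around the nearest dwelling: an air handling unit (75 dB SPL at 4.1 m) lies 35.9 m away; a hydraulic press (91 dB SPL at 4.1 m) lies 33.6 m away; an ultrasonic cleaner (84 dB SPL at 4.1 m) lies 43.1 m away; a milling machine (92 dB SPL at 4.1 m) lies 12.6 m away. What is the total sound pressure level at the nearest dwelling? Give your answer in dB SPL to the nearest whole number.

First find each source's level at the receiver (point-source: −20·log₁₀(r/r_ref)), then combine on an intensity basis.
air handling unit: 75 − 20·log₁₀(35.9/4.1) = 75 − 18.85 = 56.15 dB SPL.
hydraulic press: 91 − 20·log₁₀(33.6/4.1) = 91 − 18.27 = 72.73 dB SPL.
ultrasonic cleaner: 84 − 20·log₁₀(43.1/4.1) = 84 − 20.43 = 63.57 dB SPL.
milling machine: 92 − 20·log₁₀(12.6/4.1) = 92 − 9.75 = 82.25 dB SPL.
Σ 10^(L/10) = 1.892e+08 → L_total = 10·log₁₀(1.892e+08) = 82.77 dB SPL.

83 dB SPL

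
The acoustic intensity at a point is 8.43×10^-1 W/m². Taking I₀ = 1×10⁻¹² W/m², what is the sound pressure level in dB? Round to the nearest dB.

I/I₀ = 8.43×10^-1/10⁻¹² = 8.43×10^11, and L = 10·log₁₀(I/I₀).
L = 10·(0.9258 + 11) = 119.26 dB.

119 dB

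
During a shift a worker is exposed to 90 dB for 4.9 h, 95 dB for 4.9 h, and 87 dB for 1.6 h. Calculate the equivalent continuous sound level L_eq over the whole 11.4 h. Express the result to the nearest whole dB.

93 dB

The energy average is taken in the linear domain: L_eq = 10·log₁₀[(Σ tᵢ·10^(Lᵢ/10))/T], T = 11.4 h.
Σ tᵢ·10^(Lᵢ/10) = 4.9·10^(90/10) + 4.9·10^(95/10) + 1.6·10^(87/10) = 2.120e+10.
L_eq = 10·log₁₀(2.120e+10/11.4) = 92.69 dB.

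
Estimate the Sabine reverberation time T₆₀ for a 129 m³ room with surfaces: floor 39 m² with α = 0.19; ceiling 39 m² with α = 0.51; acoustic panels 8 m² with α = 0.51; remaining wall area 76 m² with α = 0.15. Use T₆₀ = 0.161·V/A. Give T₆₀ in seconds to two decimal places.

0.49 s

Summing Sᵢαᵢ: 39·0.19 + 39·0.51 + 8·0.51 + 76·0.15 = 42.78 m².
T₆₀ = 0.161 × 129 / 42.78 = 0.485 s.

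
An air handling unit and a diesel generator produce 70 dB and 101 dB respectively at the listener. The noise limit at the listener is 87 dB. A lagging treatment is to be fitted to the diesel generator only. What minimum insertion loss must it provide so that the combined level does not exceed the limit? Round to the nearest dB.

Everything except the diesel generator sums to 10^(70/10) = 1.000e+07 in linear terms, 70.00 dB.
The limit corresponds to 10^(87/10) = 5.012e+08; subtracting the fixed part leaves 4.912e+08 for the diesel generator, i.e. 86.91 dB.
Required insertion loss = 101 − 86.91 = 14.09 dB.

14 dB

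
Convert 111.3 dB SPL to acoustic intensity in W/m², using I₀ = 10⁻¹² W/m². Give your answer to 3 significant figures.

L = 10·log₁₀(I/I₀) ⇒ I = I₀·10^(L/10) = 10⁻¹² × 10^11.13.

0.135 W/m²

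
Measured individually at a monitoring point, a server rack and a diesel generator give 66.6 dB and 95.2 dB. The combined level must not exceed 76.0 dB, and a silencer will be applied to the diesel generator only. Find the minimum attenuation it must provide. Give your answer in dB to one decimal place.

Everything except the diesel generator sums to 10^(66.6/10) = 4.571e+06 in linear terms, 66.60 dB.
To meet 76.0 dB overall, the treated diesel generator may contribute at most 10^(76.0/10) − 4.571e+06 = 3.524e+07, i.e. 75.47 dB.
So the diesel generator must be reduced from 95.2 to 75.47 dB: IL = 19.73 dB.

19.7 dB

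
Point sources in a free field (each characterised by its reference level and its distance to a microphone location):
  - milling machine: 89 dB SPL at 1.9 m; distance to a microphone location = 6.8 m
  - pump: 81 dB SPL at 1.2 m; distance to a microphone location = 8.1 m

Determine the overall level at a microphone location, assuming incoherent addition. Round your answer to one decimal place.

78.1 dB SPL

First find each source's level at the receiver (point-source: −20·log₁₀(r/r_ref)), then combine on an intensity basis.
milling machine: 89 − 20·log₁₀(6.8/1.9) = 89 − 11.08 = 77.92 dB SPL.
pump: 81 − 20·log₁₀(8.1/1.2) = 81 − 16.59 = 64.41 dB SPL.
Σ 10^(L/10) = 6.478e+07 → L_total = 10·log₁₀(6.478e+07) = 78.11 dB SPL.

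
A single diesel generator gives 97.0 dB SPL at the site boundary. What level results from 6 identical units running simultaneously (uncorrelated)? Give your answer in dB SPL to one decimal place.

With 6 equal, uncorrelated contributions the intensity is 6× that of one unit, giving a rise of 10·log₁₀ 6.
L_total = 97.0 + 10·log₁₀(6) = 97.0 + 7.782 = 104.78 dB SPL.

104.8 dB SPL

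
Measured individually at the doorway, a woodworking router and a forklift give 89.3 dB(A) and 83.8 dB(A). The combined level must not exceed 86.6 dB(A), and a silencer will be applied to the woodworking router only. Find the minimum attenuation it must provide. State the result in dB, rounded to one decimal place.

5.9 dB

Fixed contribution from the other source: Σ 10^(L/10) = 10^(83.8/10) = 2.399e+08 (83.80 dB(A)).
To meet 86.6 dB(A) overall, the treated woodworking router may contribute at most 10^(86.6/10) − 2.399e+08 = 2.172e+08, i.e. 83.37 dB(A).
Required insertion loss = 89.3 − 83.37 = 5.93 dB.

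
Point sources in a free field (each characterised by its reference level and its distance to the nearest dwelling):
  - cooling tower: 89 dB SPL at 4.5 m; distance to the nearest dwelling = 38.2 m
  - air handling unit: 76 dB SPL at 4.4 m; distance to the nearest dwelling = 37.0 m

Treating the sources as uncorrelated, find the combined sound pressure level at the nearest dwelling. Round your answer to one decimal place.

70.6 dB SPL

Propagate each source to the receiver with L = L_ref − 20·log₁₀(r/r_ref), then add intensities.
cooling tower: 89 − 20·log₁₀(38.2/4.5) = 89 − 18.58 = 70.42 dB SPL.
air handling unit: 76 − 20·log₁₀(37.0/4.4) = 76 − 18.49 = 57.51 dB SPL.
Σ 10^(L/10) = 1.159e+07 → L_total = 10·log₁₀(1.159e+07) = 70.64 dB SPL.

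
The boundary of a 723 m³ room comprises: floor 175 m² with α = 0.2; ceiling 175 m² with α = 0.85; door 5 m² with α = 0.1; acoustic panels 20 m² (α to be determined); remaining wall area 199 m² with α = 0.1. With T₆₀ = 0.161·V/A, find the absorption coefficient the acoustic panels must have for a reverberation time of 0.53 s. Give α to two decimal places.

From T₆₀ = 0.161·V/A, the target T₆₀ = 0.53 s needs A = 0.161·723/0.53 = 219.63 m².
Absorption from the other surfaces = 175·0.2 + 175·0.85 + 5·0.1 + 199·0.1 = 204.15 m², so the acoustic panels must supply 15.48 m² over 20 m².
α = 15.48/20 = 0.774.

0.77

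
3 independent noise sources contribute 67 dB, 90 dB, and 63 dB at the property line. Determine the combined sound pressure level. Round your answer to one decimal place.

90.0 dB

Incoherent sources combine by intensity addition: L_total = 10·log₁₀(Σ 10^(L_i/10)).
Σ 10^(L/10) = 10^(67/10) + 10^(90/10) + 10^(63/10) = 1.007e+09.
L_total = 10·log₁₀(1.007e+09) = 90.03 dB.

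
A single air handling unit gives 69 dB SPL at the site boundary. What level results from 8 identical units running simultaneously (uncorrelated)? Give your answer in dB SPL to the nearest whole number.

78 dB SPL

N identical incoherent sources raise the level by 10·log₁₀ N.
L_total = 69 + 10·log₁₀(8) = 69 + 9.031 = 78.03 dB SPL.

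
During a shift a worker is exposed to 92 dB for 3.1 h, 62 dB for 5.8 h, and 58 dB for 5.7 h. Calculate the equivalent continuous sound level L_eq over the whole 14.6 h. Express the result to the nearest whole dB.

85 dB

The energy average is taken in the linear domain: L_eq = 10·log₁₀[(Σ tᵢ·10^(Lᵢ/10))/T], T = 14.6 h.
Σ tᵢ·10^(Lᵢ/10) = 3.1·10^(92/10) + 5.8·10^(62/10) + 5.7·10^(58/10) = 4.926e+09.
L_eq = 10·log₁₀(4.926e+09/14.6) = 85.28 dB.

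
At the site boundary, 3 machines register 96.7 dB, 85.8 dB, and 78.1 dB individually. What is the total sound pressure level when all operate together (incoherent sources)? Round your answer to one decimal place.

97.1 dB

Incoherent sources combine by intensity addition: L_total = 10·log₁₀(Σ 10^(L_i/10)).
Σ 10^(L/10) = 10^(96.7/10) + 10^(85.8/10) + 10^(78.1/10) = 5.122e+09.
L_total = 10·log₁₀(5.122e+09) = 97.09 dB.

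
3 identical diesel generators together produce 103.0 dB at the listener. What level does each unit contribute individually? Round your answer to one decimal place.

98.2 dB

Dividing the total intensity by 3 lowers the level by 10·log₁₀ 3 = 4.771 dB: L₁ = 103.0 − 4.771.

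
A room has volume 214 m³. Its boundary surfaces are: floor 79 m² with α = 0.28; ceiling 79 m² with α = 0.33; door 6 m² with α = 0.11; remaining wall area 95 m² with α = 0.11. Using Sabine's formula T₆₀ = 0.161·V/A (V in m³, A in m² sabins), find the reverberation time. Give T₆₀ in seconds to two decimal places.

0.58 s

Summing Sᵢαᵢ: 79·0.28 + 79·0.33 + 6·0.11 + 95·0.11 = 59.30 m².
T₆₀ = 0.161·V/A = 0.161·214/59.30 = 0.581 s.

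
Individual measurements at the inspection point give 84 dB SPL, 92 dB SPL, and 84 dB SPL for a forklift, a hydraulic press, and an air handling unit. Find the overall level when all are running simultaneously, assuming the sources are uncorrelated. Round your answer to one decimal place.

93.2 dB SPL

For uncorrelated sources the intensities add, so convert each level to linear form, sum, and take 10·log₁₀ of the total.
Σ 10^(L/10) = 10^(84/10) + 10^(92/10) + 10^(84/10) = 2.087e+09.
L_total = 10·log₁₀(2.087e+09) = 93.20 dB SPL.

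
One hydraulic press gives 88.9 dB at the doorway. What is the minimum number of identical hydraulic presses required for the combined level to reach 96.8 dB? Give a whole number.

7

N identical sources give L₁ + 10·log₁₀ N, so require 10·log₁₀ N ≥ 96.8 − 88.9 = 7.9 dB.
N ≥ 10^(7.9/10) = 6.166, so N = 7.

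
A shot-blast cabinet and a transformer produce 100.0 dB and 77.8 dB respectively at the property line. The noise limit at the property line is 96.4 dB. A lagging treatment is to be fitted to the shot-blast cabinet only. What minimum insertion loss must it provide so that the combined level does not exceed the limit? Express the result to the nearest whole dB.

4 dB

The untreated sources together contribute 10^(77.8/10) = 6.026e+07, i.e. 77.80 dB.
The limit corresponds to 10^(96.4/10) = 4.365e+09; subtracting the fixed part leaves 4.305e+09 for the shot-blast cabinet, i.e. 96.34 dB.
Required insertion loss = 100.0 − 96.34 = 3.66 dB.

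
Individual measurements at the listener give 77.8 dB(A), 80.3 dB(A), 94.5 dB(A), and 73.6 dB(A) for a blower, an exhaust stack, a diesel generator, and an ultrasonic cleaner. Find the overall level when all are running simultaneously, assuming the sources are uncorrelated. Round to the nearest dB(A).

For uncorrelated sources the intensities add, so convert each level to linear form, sum, and take 10·log₁₀ of the total.
Σ 10^(L/10) = 10^(77.8/10) + 10^(80.3/10) + 10^(94.5/10) + 10^(73.6/10) = 3.009e+09.
L_total = 10·log₁₀(3.009e+09) = 94.78 dB(A).

95 dB(A)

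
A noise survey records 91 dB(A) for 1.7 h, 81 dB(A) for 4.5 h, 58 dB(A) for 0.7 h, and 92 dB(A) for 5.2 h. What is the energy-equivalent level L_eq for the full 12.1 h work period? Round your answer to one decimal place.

89.6 dB(A)

The energy average is taken in the linear domain: L_eq = 10·log₁₀[(Σ tᵢ·10^(Lᵢ/10))/T], T = 12.1 h.
Σ tᵢ·10^(Lᵢ/10) = 1.7·10^(91/10) + 4.5·10^(81/10) + 0.7·10^(58/10) + 5.2·10^(92/10) = 1.095e+10.
L_eq = 10·log₁₀(1.095e+10/12.1) = 89.57 dB(A).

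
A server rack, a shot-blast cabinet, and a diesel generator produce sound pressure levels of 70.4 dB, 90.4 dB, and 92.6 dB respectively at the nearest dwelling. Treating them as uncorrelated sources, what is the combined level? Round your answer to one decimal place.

94.7 dB

Incoherent sources combine by intensity addition: L_total = 10·log₁₀(Σ 10^(L_i/10)).
Σ 10^(L/10) = 10^(70.4/10) + 10^(90.4/10) + 10^(92.6/10) = 2.927e+09.
L_total = 10·log₁₀(2.927e+09) = 94.66 dB.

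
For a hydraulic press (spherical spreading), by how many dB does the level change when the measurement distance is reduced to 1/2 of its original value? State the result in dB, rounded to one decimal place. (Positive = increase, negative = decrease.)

+6.0 dB

Point-source spreading: ΔL = −20·log₁₀(r₂/r₁).
ΔL = −20·log₁₀(0.5) = +6.02 dB.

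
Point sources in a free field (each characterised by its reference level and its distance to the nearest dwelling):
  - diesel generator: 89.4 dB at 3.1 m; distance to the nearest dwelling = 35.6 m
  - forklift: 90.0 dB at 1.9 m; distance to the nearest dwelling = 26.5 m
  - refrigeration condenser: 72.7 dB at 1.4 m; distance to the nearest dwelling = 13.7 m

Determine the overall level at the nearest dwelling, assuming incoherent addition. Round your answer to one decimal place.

Apply inverse-square spreading to bring every level to the receiver, then sum 10^(L/10).
diesel generator: 89.4 − 20·log₁₀(35.6/3.1) = 89.4 − 21.20 = 68.20 dB.
forklift: 90.0 − 20·log₁₀(26.5/1.9) = 90.0 − 22.89 = 67.11 dB.
refrigeration condenser: 72.7 − 20·log₁₀(13.7/1.4) = 72.7 − 19.81 = 52.89 dB.
Σ 10^(L/10) = 1.194e+07 → L_total = 10·log₁₀(1.194e+07) = 70.77 dB.

70.8 dB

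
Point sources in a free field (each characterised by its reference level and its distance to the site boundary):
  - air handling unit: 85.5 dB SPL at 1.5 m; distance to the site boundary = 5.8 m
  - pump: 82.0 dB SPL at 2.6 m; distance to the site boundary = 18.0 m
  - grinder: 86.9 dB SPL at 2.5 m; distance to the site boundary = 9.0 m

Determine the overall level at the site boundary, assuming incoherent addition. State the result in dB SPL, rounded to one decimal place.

First find each source's level at the receiver (point-source: −20·log₁₀(r/r_ref)), then combine on an intensity basis.
air handling unit: 85.5 − 20·log₁₀(5.8/1.5) = 85.5 − 11.75 = 73.75 dB SPL.
pump: 82.0 − 20·log₁₀(18.0/2.6) = 82.0 − 16.81 = 65.19 dB SPL.
grinder: 86.9 − 20·log₁₀(9.0/2.5) = 86.9 − 11.13 = 75.77 dB SPL.
Σ 10^(L/10) = 6.483e+07 → L_total = 10·log₁₀(6.483e+07) = 78.12 dB SPL.

78.1 dB SPL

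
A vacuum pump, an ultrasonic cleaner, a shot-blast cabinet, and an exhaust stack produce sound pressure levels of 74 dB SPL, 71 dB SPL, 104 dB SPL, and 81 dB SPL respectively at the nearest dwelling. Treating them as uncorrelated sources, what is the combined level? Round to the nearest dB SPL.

104 dB SPL

Incoherent sources combine by intensity addition: L_total = 10·log₁₀(Σ 10^(L_i/10)).
Σ 10^(L/10) = 10^(74/10) + 10^(71/10) + 10^(104/10) + 10^(81/10) = 2.528e+10.
L_total = 10·log₁₀(2.528e+10) = 104.03 dB SPL.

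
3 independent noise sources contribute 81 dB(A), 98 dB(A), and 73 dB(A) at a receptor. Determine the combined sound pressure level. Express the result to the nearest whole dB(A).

98 dB(A)

Incoherent sources combine by intensity addition: L_total = 10·log₁₀(Σ 10^(L_i/10)).
Σ 10^(L/10) = 10^(81/10) + 10^(98/10) + 10^(73/10) = 6.455e+09.
L_total = 10·log₁₀(6.455e+09) = 98.10 dB(A).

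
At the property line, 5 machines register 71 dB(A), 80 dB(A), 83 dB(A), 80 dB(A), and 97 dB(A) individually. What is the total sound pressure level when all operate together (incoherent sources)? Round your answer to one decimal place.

Incoherent sources combine by intensity addition: L_total = 10·log₁₀(Σ 10^(L_i/10)).
Σ 10^(L/10) = 10^(71/10) + 10^(80/10) + 10^(83/10) + 10^(80/10) + 10^(97/10) = 5.424e+09.
L_total = 10·log₁₀(5.424e+09) = 97.34 dB(A).

97.3 dB(A)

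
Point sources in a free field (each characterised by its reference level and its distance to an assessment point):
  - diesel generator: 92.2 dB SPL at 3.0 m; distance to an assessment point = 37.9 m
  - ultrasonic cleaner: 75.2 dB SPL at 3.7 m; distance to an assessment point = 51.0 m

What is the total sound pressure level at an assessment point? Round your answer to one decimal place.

First find each source's level at the receiver (point-source: −20·log₁₀(r/r_ref)), then combine on an intensity basis.
diesel generator: 92.2 − 20·log₁₀(37.9/3.0) = 92.2 − 22.03 = 70.17 dB SPL.
ultrasonic cleaner: 75.2 − 20·log₁₀(51.0/3.7) = 75.2 − 22.79 = 52.41 dB SPL.
Σ 10^(L/10) = 1.057e+07 → L_total = 10·log₁₀(1.057e+07) = 70.24 dB SPL.

70.2 dB SPL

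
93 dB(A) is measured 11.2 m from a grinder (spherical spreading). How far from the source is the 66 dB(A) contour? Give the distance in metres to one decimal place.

250.7 m

For a point source L₁ − L₂ = 20·log₁₀(r₂/r₁), so r₂ = r₁·10^((L₁−L₂)/20).
r₂ = 11.2·10^((93−66)/20) = 11.2·10^(27.0/20) = 250.74 m.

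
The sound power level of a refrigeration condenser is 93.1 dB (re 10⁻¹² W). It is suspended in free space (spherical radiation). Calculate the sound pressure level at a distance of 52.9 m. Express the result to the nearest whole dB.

48 dB

The power spreads over a sphere of area 4π·r², so L_p = L_w − 10·log₁₀(4π·r²).
4π·r² = 3.517e+04 m², 10·log₁₀ of that is 45.461 dB.
L_p = 93.1 − 45.461 = 47.64 dB.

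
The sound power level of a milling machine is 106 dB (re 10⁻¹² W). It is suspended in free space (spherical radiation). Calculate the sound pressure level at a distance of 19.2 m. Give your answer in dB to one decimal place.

The power spreads over a sphere of area 4π·r², so L_p = L_w − 10·log₁₀(4π·r²).
4π·r² = 4632 m², 10·log₁₀ of that is 36.658 dB.
L_p = 106 − 36.658 = 69.34 dB.

69.3 dB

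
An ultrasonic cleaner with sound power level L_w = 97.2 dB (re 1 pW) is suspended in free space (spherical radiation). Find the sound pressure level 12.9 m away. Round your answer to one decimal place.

64.0 dB

Free-field spherical radiation: L_p = L_w − 10·log₁₀(4π·r²), r = 12.9 m.
4π·r² = 2091 m², 10·log₁₀ of that is 33.204 dB.
L_p = 97.2 − 33.204 = 64.00 dB.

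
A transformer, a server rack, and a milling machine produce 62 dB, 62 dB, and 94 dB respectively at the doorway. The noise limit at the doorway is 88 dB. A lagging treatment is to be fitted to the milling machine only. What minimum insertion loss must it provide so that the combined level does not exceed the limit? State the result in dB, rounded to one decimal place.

Fixed contribution from the other sources: Σ 10^(L/10) = 10^(62/10) + 10^(62/10) = 3.170e+06 (65.01 dB).
To meet 88 dB overall, the treated milling machine may contribute at most 10^(88/10) − 3.170e+06 = 6.278e+08, i.e. 87.98 dB.
Required insertion loss = 94 − 87.98 = 6.02 dB.

6.0 dB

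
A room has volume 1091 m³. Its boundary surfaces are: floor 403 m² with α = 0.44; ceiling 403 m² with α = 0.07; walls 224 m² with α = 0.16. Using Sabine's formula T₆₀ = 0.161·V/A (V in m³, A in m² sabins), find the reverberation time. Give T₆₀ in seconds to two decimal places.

0.73 s

Total absorption A = 403·0.44 + 403·0.07 + 224·0.16 = 241.37 m² sabins.
T₆₀ = 0.161 × 1091 / 241.37 = 0.728 s.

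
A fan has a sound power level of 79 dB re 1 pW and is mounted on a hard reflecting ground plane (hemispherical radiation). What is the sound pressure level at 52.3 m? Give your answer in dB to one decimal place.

36.6 dB

L_p = L_w − 10·log₁₀(2π·r²) with r = 52.3 m.
2π·r² = 1.719e+04 m², 10·log₁₀ of that is 42.352 dB.
L_p = 79 − 42.352 = 36.65 dB.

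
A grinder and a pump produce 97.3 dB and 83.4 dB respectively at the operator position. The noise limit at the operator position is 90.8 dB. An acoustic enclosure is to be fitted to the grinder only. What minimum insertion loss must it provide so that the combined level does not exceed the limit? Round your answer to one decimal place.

7.4 dB

Everything except the grinder sums to 10^(83.4/10) = 2.188e+08 in linear terms, 83.40 dB.
The limit corresponds to 10^(90.8/10) = 1.202e+09; subtracting the fixed part leaves 9.835e+08 for the grinder, i.e. 89.93 dB.
So the grinder must be reduced from 97.3 to 89.93 dB: IL = 7.37 dB.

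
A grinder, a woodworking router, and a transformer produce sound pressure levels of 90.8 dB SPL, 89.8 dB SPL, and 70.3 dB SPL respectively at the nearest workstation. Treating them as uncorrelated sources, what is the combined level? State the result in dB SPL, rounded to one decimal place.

93.4 dB SPL

For uncorrelated sources the intensities add, so convert each level to linear form, sum, and take 10·log₁₀ of the total.
Σ 10^(L/10) = 10^(90.8/10) + 10^(89.8/10) + 10^(70.3/10) = 2.168e+09.
L_total = 10·log₁₀(2.168e+09) = 93.36 dB SPL.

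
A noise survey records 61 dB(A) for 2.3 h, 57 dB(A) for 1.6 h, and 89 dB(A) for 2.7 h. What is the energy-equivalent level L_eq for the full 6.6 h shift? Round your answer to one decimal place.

The energy average is taken in the linear domain: L_eq = 10·log₁₀[(Σ tᵢ·10^(Lᵢ/10))/T], T = 6.6 h.
Σ tᵢ·10^(Lᵢ/10) = 2.3·10^(61/10) + 1.6·10^(57/10) + 2.7·10^(89/10) = 2.148e+09.
L_eq = 10·log₁₀(2.148e+09/6.6) = 85.13 dB(A).

85.1 dB(A)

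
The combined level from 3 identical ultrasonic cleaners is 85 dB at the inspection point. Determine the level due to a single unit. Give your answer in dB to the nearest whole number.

Dividing the total intensity by 3 lowers the level by 10·log₁₀ 3 = 4.771 dB: L₁ = 85 − 4.771.

80 dB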